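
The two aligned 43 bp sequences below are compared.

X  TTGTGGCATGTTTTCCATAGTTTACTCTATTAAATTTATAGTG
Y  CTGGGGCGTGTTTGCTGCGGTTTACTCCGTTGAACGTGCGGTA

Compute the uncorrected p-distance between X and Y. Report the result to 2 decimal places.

0.40

The sequences differ at 17 of 43 positions.
p = 17/43 = 0.395348… ≈ 0.40 (to 2 d.p.).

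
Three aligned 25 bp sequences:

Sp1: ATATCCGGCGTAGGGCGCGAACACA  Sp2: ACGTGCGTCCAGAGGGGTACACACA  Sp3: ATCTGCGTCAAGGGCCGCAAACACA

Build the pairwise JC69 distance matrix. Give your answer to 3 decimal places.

Sp1–Sp2: 12/25 sites differ → p = 0.48, d = −0.75 ln(1 − 0.64) = 0.766238 ≈ 0.766.
Sp1–Sp3: 8/25 sites differ → p = 0.32, d = −0.75 ln(1 − 0.426667) = 0.417216 ≈ 0.417.
Sp2–Sp3: 8/25 sites differ → p = 0.32, d = −0.75 ln(1 − 0.426667) = 0.417216 ≈ 0.417.

d(Sp1,Sp2) = 0.766, d(Sp1,Sp3) = 0.417, d(Sp2,Sp3) = 0.417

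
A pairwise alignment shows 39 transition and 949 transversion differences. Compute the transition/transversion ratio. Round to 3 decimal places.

R = 39/949 = 0.041095… ≈ 0.041 (to 3 d.p.).

0.041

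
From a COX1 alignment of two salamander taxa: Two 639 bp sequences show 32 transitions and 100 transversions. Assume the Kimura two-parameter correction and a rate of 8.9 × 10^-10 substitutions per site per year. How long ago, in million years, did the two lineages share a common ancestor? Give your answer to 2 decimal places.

136.04

P = 32/639 ≈ 0.050078 and Q = 100/639 ≈ 0.156495.
Under the Kimura two-parameter model, d = −½ ln(1 − 2P − Q) − ¼ ln(1 − 2Q).
1 − 2P − Q = 0.743349, giving −½ ln(0.743349) = 0.148295.
1 − 2Q = 0.68701, giving −¼ ln(0.68701) = 0.093852.
d = 0.148295 + 0.093852 = 0.242147.
Under a molecular clock d = 2μt, so t = d/(2μ) = 0.242147 / (2 × 8.9 × 10^-10) = 136.04 million years.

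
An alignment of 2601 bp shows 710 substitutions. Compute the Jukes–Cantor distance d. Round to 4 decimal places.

p = 710/2601 ≈ 0.272972.
d = −(3/4) ln(1 − 4p/3) = −0.75 ln(1 − 0.363963) = −0.75 ln(0.636037)
  = −0.75 × (-0.452499) = 0.339374 substitutions/site.

0.3394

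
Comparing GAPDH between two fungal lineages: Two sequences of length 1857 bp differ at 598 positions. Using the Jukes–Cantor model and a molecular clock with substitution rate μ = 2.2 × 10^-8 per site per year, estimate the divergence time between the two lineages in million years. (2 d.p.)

p = 598/1857 ≈ 0.322025.
d = −(3/4) ln(1 − 4p/3) = −0.75 ln(1 − 0.429367) = −0.75 ln(0.570633)
  = −0.75 × (-0.561009) = 0.420757 substitutions/site.
Under a molecular clock d = 2μt, so t = d/(2μ) = 0.420757 / (2 × 2.2 × 10^-8) = 9.56 million years.

9.56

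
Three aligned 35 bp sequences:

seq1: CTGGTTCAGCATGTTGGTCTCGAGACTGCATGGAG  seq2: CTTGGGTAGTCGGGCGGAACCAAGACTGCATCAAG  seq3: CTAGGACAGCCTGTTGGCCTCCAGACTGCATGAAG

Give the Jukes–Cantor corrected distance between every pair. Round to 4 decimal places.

d(seq1,seq2) = 0.6355, d(seq1,seq3) = 0.2326, d(seq2,seq3) = 0.4582

seq1–seq2: 15/35 sites differ → p ≈ 0.428571, d = −0.75 ln(1 − 0.571428) = 0.635472 ≈ 0.6355.
seq1–seq3: 7/35 sites differ → p = 0.2, d = −0.75 ln(1 − 0.266667) = 0.232617 ≈ 0.2326.
seq2–seq3: 12/35 sites differ → p ≈ 0.342857, d = −0.75 ln(1 − 0.457143) = 0.458182 ≈ 0.4582.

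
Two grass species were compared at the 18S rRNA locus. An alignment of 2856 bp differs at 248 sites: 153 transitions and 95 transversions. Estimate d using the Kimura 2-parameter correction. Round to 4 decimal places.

P = 153/2856 ≈ 0.053571 and Q = 95/2856 ≈ 0.033263.
Under the Kimura two-parameter model, d = −½ ln(1 − 2P − Q) − ¼ ln(1 − 2Q).
1 − 2P − Q = 0.859595, giving −½ ln(0.859595) = 0.075647.
1 − 2Q = 0.933474, giving −¼ ln(0.933474) = 0.017211.
d = 0.075647 + 0.017211 = 0.092858.

0.0929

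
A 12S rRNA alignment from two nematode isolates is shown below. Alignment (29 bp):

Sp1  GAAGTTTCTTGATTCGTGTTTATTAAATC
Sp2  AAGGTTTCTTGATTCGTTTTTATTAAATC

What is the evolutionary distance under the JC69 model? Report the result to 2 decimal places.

0.11

The sequences differ at 3 of 29 sites (1, 3, 18), so p = 3/29 ≈ 0.103448.
d = −(3/4) ln(1 − 4p/3) = −0.75 ln(1 − 0.137931) = −0.75 ln(0.862069)
  = −0.75 × (-0.148420) = 0.111315 substitutions/site.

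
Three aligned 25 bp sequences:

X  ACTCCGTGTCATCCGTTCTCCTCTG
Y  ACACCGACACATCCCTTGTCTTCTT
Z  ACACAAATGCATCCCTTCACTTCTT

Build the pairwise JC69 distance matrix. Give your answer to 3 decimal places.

X–Y: 8/25 sites differ → p = 0.32, d = −0.75 ln(1 − 0.426667) = 0.417216 ≈ 0.417.
X–Z: 10/25 sites differ → p = 0.4, d = −0.75 ln(1 − 0.533333) = 0.571605 ≈ 0.572.
Y–Z: 6/25 sites differ → p = 0.24, d = −0.75 ln(1 − 0.32) = 0.289247 ≈ 0.289.

d(X,Y) = 0.417, d(X,Z) = 0.572, d(Y,Z) = 0.289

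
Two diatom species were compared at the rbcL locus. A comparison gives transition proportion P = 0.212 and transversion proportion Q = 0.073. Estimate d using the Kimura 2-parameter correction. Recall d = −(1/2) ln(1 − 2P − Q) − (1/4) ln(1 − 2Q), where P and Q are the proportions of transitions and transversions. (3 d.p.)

Under the Kimura two-parameter model, d = −½ ln(1 − 2P − Q) − ¼ ln(1 − 2Q).
1 − 2P − Q = 0.503, giving −½ ln(0.503) = 0.343583.
1 − 2Q = 0.854, giving −¼ ln(0.854) = 0.039456.
d = 0.343583 + 0.039456 = 0.383039.

0.383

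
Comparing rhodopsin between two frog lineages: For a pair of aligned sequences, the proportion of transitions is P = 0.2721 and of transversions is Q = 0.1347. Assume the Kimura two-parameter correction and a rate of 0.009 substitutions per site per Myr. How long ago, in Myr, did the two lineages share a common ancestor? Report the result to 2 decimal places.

35.92

Under the Kimura two-parameter model, d = −½ ln(1 − 2P − Q) − ¼ ln(1 − 2Q).
1 − 2P − Q = 0.3211, giving −½ ln(0.3211) = 0.568001.
1 − 2Q = 0.7306, giving −¼ ln(0.7306) = 0.078472.
d = 0.568001 + 0.078472 = 0.646473.
Under a molecular clock d = 2μt, so t = d/(2μ) = 0.646473 / (2 × 0.009) = 35.92 Myr.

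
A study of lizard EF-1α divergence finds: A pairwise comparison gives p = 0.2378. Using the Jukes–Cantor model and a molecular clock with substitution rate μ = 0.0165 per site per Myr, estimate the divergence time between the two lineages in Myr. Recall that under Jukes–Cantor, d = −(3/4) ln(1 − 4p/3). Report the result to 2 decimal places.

d = −(3/4) ln(1 − 4p/3) = −0.75 ln(1 − 0.317067) = −0.75 ln(0.682933)
  = −0.75 × (-0.381359) = 0.286019 substitutions/site.
Under a molecular clock d = 2μt, so t = d/(2μ) = 0.286019 / (2 × 0.0165) = 8.67 Myr.

8.67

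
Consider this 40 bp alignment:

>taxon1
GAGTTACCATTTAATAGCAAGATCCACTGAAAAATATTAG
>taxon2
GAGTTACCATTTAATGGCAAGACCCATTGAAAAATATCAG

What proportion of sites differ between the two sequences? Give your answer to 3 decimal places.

The sequences differ at 4 of 40 positions (sites 16, 23, 27, 38).
p = 4/40 = 0.100.

0.100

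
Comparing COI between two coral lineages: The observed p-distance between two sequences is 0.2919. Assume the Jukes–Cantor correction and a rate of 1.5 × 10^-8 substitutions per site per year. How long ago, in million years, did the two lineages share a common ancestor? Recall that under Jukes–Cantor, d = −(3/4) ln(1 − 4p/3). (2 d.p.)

d = −(3/4) ln(1 − 4p/3) = −0.75 ln(1 − 0.3892) = −0.75 ln(0.6108)
  = −0.75 × (-0.492986) = 0.369740 substitutions/site.
Under a molecular clock d = 2μt, so t = d/(2μ) = 0.369740 / (2 × 1.5 × 10^-8) = 12.32 million years.

12.32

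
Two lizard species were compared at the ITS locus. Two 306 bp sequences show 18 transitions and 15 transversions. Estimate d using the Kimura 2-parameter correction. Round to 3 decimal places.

P = 18/306 ≈ 0.058824 and Q = 15/306 ≈ 0.04902.
Under the Kimura two-parameter model, d = −½ ln(1 − 2P − Q) − ¼ ln(1 − 2Q).
1 − 2P − Q = 0.833332, giving −½ ln(0.833332) = 0.091162.
1 − 2Q = 0.90196, giving −¼ ln(0.90196) = 0.025796.
d = 0.091162 + 0.025796 = 0.116958.

0.117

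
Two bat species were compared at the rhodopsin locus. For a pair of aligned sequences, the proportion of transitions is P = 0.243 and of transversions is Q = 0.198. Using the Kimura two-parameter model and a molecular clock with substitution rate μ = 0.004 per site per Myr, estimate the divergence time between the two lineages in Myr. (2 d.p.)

Under the Kimura two-parameter model, d = −½ ln(1 − 2P − Q) − ¼ ln(1 − 2Q).
1 − 2P − Q = 0.316, giving −½ ln(0.316) = 0.576007.
1 − 2Q = 0.604, giving −¼ ln(0.604) = 0.126045.
d = 0.576007 + 0.126045 = 0.702052.
Under a molecular clock d = 2μt, so t = d/(2μ) = 0.702052 / (2 × 0.004) = 87.76 Myr.

87.76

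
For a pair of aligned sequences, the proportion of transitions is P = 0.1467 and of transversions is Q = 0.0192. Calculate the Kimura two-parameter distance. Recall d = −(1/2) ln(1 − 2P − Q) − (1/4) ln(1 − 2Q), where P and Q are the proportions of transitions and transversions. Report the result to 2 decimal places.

0.20

Under the Kimura two-parameter model, d = −½ ln(1 − 2P − Q) − ¼ ln(1 − 2Q).
1 − 2P − Q = 0.6874, giving −½ ln(0.6874) = 0.187419.
1 − 2Q = 0.9616, giving −¼ ln(0.9616) = 0.009789.
d = 0.187419 + 0.009789 = 0.197208.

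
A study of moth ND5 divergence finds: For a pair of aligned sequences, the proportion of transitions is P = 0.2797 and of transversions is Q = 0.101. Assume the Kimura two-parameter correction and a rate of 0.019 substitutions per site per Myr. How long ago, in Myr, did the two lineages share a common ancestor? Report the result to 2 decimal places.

15.69

Under the Kimura two-parameter model, d = −½ ln(1 − 2P − Q) − ¼ ln(1 − 2Q).
1 − 2P − Q = 0.3396, giving −½ ln(0.3396) = 0.539993.
1 − 2Q = 0.798, giving −¼ ln(0.798) = 0.056412.
d = 0.539993 + 0.056412 = 0.596405.
Under a molecular clock d = 2μt, so t = d/(2μ) = 0.596405 / (2 × 0.019) = 15.69 Myr.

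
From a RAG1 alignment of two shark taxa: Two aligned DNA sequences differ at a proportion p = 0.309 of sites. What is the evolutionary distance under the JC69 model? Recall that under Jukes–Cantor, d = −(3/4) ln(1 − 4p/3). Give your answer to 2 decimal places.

d = −(3/4) ln(1 − 4p/3) = −0.75 ln(1 − 0.412) = −0.75 ln(0.588)
  = −0.75 × (-0.531028) = 0.398271 substitutions/site.

0.40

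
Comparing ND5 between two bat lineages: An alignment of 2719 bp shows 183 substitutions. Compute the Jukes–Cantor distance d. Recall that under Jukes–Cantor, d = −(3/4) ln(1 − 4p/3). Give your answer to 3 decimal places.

0.071

p = 183/2719 ≈ 0.067304.
d = −(3/4) ln(1 − 4p/3) = −0.75 ln(1 − 0.089739) = −0.75 ln(0.910261)
  = −0.75 × (-0.094024) = 0.070518 substitutions/site.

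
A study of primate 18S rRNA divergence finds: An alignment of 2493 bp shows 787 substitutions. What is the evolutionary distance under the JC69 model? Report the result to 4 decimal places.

0.4097

p = 787/2493 ≈ 0.315684.
d = −(3/4) ln(1 − 4p/3) = −0.75 ln(1 − 0.420912) = −0.75 ln(0.579088)
  = −0.75 × (-0.546301) = 0.409726 substitutions/site.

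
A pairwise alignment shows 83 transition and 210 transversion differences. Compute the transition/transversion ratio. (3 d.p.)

R = 83/210 = 0.395238… ≈ 0.395 (to 3 d.p.).

0.395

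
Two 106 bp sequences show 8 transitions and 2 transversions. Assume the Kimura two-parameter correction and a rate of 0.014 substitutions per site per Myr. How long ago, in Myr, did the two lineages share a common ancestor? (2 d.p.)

P = 8/106 ≈ 0.075472 and Q = 2/106 ≈ 0.018868.
Under the Kimura two-parameter model, d = −½ ln(1 − 2P − Q) − ¼ ln(1 − 2Q).
1 − 2P − Q = 0.830188, giving −½ ln(0.830188) = 0.093052.
1 − 2Q = 0.962264, giving −¼ ln(0.962264) = 0.009617.
d = 0.093052 + 0.009617 = 0.102669.
Under a molecular clock d = 2μt, so t = d/(2μ) = 0.102669 / (2 × 0.014) = 3.67 Myr.

3.67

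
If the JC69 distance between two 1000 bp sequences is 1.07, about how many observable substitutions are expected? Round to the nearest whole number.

Invert JC69: p = (3/4)(1 − e^(−4d/3)) = 0.75 × (1 − e^(-1.426667)) = 0.75 × (1 − 0.240108) = 0.569919.
Expected differing sites = pL ≈ 0.569919 × 1000 = 569.919 ≈ 570.

570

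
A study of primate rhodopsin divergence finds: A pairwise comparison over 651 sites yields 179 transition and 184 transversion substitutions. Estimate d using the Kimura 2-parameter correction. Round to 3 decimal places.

P = 179/651 ≈ 0.274962 and Q = 184/651 ≈ 0.282642.
Under the Kimura two-parameter model, d = −½ ln(1 − 2P − Q) − ¼ ln(1 − 2Q).
1 − 2P − Q = 0.167434, giving −½ ln(0.167434) = 0.893583.
1 − 2Q = 0.434716, giving −¼ ln(0.434716) = 0.208266.
d = 0.893583 + 0.208266 = 1.101849.

1.102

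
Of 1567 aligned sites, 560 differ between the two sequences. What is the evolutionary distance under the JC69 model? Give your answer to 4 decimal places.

0.4854

p = 560/1567 ≈ 0.357371.
d = −(3/4) ln(1 − 4p/3) = −0.75 ln(1 − 0.476495) = −0.75 ln(0.523505)
  = −0.75 × (-0.647209) = 0.485407 substitutions/site.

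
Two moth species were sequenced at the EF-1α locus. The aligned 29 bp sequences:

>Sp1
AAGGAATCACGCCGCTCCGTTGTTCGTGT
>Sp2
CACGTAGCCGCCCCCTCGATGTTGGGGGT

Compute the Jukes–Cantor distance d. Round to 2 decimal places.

0.88

The sequences differ at 15 of 29 sites, so p = 15/29 ≈ 0.517241.
d = −(3/4) ln(1 − 4p/3) = −0.75 ln(1 − 0.689655) = −0.75 ln(0.310345)
  = −0.75 × (-1.170071) = 0.877553 substitutions/site.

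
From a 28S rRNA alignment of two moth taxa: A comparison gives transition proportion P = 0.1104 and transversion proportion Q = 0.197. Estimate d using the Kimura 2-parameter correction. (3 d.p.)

Under the Kimura two-parameter model, d = −½ ln(1 − 2P − Q) − ¼ ln(1 − 2Q).
1 − 2P − Q = 0.5822, giving −½ ln(0.5822) = 0.270471.
1 − 2Q = 0.606, giving −¼ ln(0.606) = 0.125219.
d = 0.270471 + 0.125219 = 0.395690.

0.396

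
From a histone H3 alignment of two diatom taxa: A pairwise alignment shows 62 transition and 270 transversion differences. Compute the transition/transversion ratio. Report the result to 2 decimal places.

R = 62/270 = 0.229629… ≈ 0.23 (to 2 d.p.).

0.23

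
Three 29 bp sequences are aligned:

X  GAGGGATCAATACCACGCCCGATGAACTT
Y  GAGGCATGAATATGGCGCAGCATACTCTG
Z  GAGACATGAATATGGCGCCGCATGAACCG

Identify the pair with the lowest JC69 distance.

Y and Z

X–Y: 12/29 differ, p = 0.414, d = 0.602.
X–Z: 10/29 differ, p = 0.345, d = 0.462.
Y–Z: 6/29 differ, p = 0.207, d = 0.242.
The smallest distance is between Y and Z.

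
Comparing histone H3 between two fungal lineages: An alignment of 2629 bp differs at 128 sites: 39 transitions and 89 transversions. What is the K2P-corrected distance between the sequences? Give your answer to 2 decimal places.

P = 39/2629 ≈ 0.014835 and Q = 89/2629 ≈ 0.033853.
Under the Kimura two-parameter model, d = −½ ln(1 − 2P − Q) − ¼ ln(1 − 2Q).
1 − 2P − Q = 0.936477, giving −½ ln(0.936477) = 0.032815.
1 − 2Q = 0.932294, giving −¼ ln(0.932294) = 0.017527.
d = 0.032815 + 0.017527 = 0.050342.

0.05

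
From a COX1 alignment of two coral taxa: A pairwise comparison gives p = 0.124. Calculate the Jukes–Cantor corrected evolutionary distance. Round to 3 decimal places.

0.136

d = −(3/4) ln(1 − 4p/3) = −0.75 ln(1 − 0.165333) = −0.75 ln(0.834667)
  = −0.75 × (-0.180722) = 0.135542 substitutions/site.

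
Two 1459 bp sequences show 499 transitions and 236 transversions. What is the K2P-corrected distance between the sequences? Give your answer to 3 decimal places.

1.032

P = 499/1459 ≈ 0.342015 and Q = 236/1459 ≈ 0.161755.
Under the Kimura two-parameter model, d = −½ ln(1 − 2P − Q) − ¼ ln(1 − 2Q).
1 − 2P − Q = 0.154215, giving −½ ln(0.154215) = 0.934704.
1 − 2Q = 0.67649, giving −¼ ln(0.67649) = 0.097709.
d = 0.934704 + 0.097709 = 1.032413.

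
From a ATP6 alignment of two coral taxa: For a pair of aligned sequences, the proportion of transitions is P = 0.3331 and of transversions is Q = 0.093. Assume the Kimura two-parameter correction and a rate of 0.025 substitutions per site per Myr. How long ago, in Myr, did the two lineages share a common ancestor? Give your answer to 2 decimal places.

15.27

Under the Kimura two-parameter model, d = −½ ln(1 − 2P − Q) − ¼ ln(1 − 2Q).
1 − 2P − Q = 0.2408, giving −½ ln(0.2408) = 0.711894.
1 − 2Q = 0.814, giving −¼ ln(0.814) = 0.051449.
d = 0.711894 + 0.051449 = 0.763343.
Under a molecular clock d = 2μt, so t = d/(2μ) = 0.763343 / (2 × 0.025) = 15.27 Myr.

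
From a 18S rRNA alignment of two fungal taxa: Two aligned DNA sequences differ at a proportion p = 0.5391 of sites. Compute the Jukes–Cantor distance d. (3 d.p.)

0.952

d = −(3/4) ln(1 − 4p/3) = −0.75 ln(1 − 0.7188) = −0.75 ln(0.2812)
  = −0.75 × (-1.268689) = 0.951517 substitutions/site.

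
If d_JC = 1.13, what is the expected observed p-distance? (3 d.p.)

p = (3/4)(1 − e^(−4d/3)) = 0.75 × (1 − e^(-1.506667)) = 0.75 × (1 − 0.221647) = 0.583765.

0.584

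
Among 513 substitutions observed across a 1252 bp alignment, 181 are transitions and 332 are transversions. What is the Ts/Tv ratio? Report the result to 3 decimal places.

R = 181/332 = 0.545180… ≈ 0.545 (to 3 d.p.).

0.545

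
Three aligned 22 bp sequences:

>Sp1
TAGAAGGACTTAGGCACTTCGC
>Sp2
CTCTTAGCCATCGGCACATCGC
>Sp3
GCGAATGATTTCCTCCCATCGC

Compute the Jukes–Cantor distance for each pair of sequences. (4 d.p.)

Sp1–Sp2: 10/22 sites differ → p ≈ 0.454545, d = −0.75 ln(1 − 0.60606) = 0.698667 ≈ 0.6987.
Sp1–Sp3: 9/22 sites differ → p ≈ 0.409091, d = −0.75 ln(1 − 0.545455) = 0.591344 ≈ 0.5913.
Sp2–Sp3: 12/22 sites differ → p ≈ 0.545455, d = −0.75 ln(1 − 0.727273) = 0.974463 ≈ 0.9745.

d(Sp1,Sp2) = 0.6987, d(Sp1,Sp3) = 0.5913, d(Sp2,Sp3) = 0.9745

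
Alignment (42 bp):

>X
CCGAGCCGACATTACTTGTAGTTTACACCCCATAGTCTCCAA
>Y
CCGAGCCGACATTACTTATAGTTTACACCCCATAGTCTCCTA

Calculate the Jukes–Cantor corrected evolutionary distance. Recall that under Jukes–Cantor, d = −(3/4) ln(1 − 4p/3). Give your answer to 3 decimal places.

The sequences differ at 2 of 42 sites (18, 41), so p = 2/42 ≈ 0.047619.
d = −(3/4) ln(1 − 4p/3) = −0.75 ln(1 − 0.063492) = −0.75 ln(0.936508)
  = −0.75 × (-0.065597) = 0.049198 substitutions/site.

0.049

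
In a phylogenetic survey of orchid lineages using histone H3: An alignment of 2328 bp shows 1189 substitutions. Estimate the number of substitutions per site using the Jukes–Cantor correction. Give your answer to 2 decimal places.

0.86

p = 1189/2328 ≈ 0.510739.
d = −(3/4) ln(1 − 4p/3) = −0.75 ln(1 − 0.680985) = −0.75 ln(0.319015)
  = −0.75 × (-1.142517) = 0.856888 substitutions/site.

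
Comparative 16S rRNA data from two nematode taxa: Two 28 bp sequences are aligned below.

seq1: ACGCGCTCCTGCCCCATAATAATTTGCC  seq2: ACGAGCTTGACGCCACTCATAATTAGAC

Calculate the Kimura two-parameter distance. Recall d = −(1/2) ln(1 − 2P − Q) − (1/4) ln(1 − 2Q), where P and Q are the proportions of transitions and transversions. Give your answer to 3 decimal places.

0.593

Of 28 sites, 1 differences are transitions and 10 are transversions, so P = 1/28 ≈ 0.035714 and Q = 10/28 ≈ 0.357143.
Under the Kimura two-parameter model, d = −½ ln(1 − 2P − Q) − ¼ ln(1 − 2Q).
1 − 2P − Q = 0.571429, giving −½ ln(0.571429) = 0.279808.
1 − 2Q = 0.285714, giving −¼ ln(0.285714) = 0.313191.
d = 0.279808 + 0.313191 = 0.592999.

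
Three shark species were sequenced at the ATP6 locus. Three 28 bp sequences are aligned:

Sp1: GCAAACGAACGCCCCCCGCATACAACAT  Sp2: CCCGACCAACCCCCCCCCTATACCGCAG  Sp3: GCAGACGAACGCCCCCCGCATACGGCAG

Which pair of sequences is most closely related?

Sp1 and Sp3

Sp1–Sp2: 10/28 differ, p = 0.357, d = 0.485.
Sp1–Sp3: 4/28 differ, p = 0.143, d = 0.158.
Sp2–Sp3: 7/28 differ, p = 0.250, d = 0.304.
The smallest distance is between Sp1 and Sp3.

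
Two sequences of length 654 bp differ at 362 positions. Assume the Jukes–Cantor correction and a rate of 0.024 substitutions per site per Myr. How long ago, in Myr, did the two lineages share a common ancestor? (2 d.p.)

20.93

p = 362/654 ≈ 0.553517.
d = −(3/4) ln(1 − 4p/3) = −0.75 ln(1 − 0.738023) = −0.75 ln(0.261977)
  = −0.75 × (-1.339499) = 1.004624 substitutions/site.
Under a molecular clock d = 2μt, so t = d/(2μ) = 1.004624 / (2 × 0.024) = 20.93 Myr.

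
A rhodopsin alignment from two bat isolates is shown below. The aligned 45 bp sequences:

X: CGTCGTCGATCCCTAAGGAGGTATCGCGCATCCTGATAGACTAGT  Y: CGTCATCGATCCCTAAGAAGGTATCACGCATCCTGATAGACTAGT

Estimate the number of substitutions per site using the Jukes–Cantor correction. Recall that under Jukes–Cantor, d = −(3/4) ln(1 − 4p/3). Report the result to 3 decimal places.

The sequences differ at 3 of 45 sites (5, 18, 26), so p = 3/45 ≈ 0.066667.
d = −(3/4) ln(1 − 4p/3) = −0.75 ln(1 − 0.088889) = −0.75 ln(0.911111)
  = −0.75 × (-0.093091) = 0.069818 substitutions/site.

0.070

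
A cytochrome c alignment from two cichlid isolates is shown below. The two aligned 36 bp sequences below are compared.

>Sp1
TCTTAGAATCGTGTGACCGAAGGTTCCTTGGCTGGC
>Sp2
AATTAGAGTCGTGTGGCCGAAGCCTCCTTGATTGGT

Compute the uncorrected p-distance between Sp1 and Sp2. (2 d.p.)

0.25

The sequences differ at 9 of 36 positions (sites 1, 2, 8, 16, 23, 24, 31, 32, 36).
p = 9/36 = 0.25.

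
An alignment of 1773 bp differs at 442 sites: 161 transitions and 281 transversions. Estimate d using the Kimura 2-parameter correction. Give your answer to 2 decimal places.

P = 161/1773 ≈ 0.090807 and Q = 281/1773 ≈ 0.158488.
Under the Kimura two-parameter model, d = −½ ln(1 − 2P − Q) − ¼ ln(1 − 2Q).
1 − 2P − Q = 0.659898, giving −½ ln(0.659898) = 0.207835.
1 − 2Q = 0.683024, giving −¼ ln(0.683024) = 0.095306.
d = 0.207835 + 0.095306 = 0.303141.

0.30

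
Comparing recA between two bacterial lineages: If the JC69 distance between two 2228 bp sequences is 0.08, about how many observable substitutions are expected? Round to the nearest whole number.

Invert JC69: p = (3/4)(1 − e^(−4d/3)) = 0.75 × (1 − e^(-0.106667)) = 0.75 × (1 − 0.898825) = 0.075881.
Expected differing sites = pL ≈ 0.075881 × 2228 = 169.062868 ≈ 169.

169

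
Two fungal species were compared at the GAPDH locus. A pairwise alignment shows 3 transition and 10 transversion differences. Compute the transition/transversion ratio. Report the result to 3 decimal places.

R = 3/10 = 0.300.

0.300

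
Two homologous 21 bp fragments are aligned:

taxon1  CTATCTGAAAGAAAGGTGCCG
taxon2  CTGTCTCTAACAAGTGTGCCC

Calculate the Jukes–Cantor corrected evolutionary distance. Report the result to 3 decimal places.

The sequences differ at 7 of 21 sites (3, 7, 8, 11, 14, 15, 21), so p = 7/21 ≈ 0.333333.
d = −(3/4) ln(1 − 4p/3) = −0.75 ln(1 − 0.444444) = −0.75 ln(0.555556)
  = −0.75 × (-0.587786) = 0.440840 substitutions/site.

0.441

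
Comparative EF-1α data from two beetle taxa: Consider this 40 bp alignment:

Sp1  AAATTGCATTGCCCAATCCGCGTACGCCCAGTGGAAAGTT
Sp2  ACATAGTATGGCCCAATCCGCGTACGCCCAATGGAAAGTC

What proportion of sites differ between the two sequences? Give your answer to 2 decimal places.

The sequences differ at 6 of 40 positions (sites 2, 5, 7, 10, 31, 40).
p = 6/40 = 0.15.

0.15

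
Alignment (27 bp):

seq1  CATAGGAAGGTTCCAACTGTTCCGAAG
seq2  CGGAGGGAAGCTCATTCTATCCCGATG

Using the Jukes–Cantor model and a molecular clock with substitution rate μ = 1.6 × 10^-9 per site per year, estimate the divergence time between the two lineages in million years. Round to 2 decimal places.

183.64

The sequences differ at 11 of 27 sites, so p = 11/27 ≈ 0.407407.
d = −(3/4) ln(1 − 4p/3) = −0.75 ln(1 − 0.543209) = −0.75 ln(0.456791)
  = −0.75 × (-0.783529) = 0.587647 substitutions/site.
Under a molecular clock d = 2μt, so t = d/(2μ) = 0.587647 / (2 × 1.6 × 10^-9) = 183.64 million years.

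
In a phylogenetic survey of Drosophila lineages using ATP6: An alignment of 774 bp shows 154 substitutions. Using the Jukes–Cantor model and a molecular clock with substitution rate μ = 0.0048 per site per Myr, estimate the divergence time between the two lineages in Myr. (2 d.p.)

p = 154/774 ≈ 0.198966.
d = −(3/4) ln(1 − 4p/3) = −0.75 ln(1 − 0.265288) = −0.75 ln(0.734712)
  = −0.75 × (-0.308277) = 0.231208 substitutions/site.
Under a molecular clock d = 2μt, so t = d/(2μ) = 0.231208 / (2 × 0.0048) = 24.08 Myr.

24.08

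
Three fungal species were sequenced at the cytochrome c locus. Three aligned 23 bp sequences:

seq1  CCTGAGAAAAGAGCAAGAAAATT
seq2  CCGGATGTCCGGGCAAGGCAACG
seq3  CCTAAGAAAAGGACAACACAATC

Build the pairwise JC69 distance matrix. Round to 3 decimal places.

d(seq1,seq2) = 0.761, d(seq1,seq3) = 0.321, d(seq2,seq3) = 0.892

seq1–seq2: 11/23 sites differ → p ≈ 0.478261, d = −0.75 ln(1 − 0.637681) = 0.761423 ≈ 0.761.
seq1–seq3: 6/23 sites differ → p ≈ 0.26087, d = −0.75 ln(1 − 0.347827) = 0.320584 ≈ 0.321.
seq2–seq3: 12/23 sites differ → p ≈ 0.521739, d = −0.75 ln(1 − 0.695652) = 0.892188 ≈ 0.892.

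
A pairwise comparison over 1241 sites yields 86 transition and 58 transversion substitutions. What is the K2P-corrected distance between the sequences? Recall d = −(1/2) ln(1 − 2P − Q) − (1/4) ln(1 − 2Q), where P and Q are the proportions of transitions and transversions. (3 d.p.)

P = 86/1241 ≈ 0.069299 and Q = 58/1241 ≈ 0.046737.
Under the Kimura two-parameter model, d = −½ ln(1 − 2P − Q) − ¼ ln(1 − 2Q).
1 − 2P − Q = 0.814665, giving −½ ln(0.814665) = 0.102489.
1 − 2Q = 0.906526, giving −¼ ln(0.906526) = 0.024534.
d = 0.102489 + 0.024534 = 0.127023.

0.127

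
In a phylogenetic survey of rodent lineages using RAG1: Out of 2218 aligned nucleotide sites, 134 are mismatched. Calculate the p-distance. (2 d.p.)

p = 134/2218 = 0.060414… ≈ 0.06 (to 2 d.p.).

0.06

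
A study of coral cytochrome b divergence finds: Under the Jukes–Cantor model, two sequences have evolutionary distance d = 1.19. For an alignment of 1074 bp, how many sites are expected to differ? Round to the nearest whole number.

641

Invert JC69: p = (3/4)(1 − e^(−4d/3)) = 0.75 × (1 − e^(-1.586667)) = 0.75 × (1 − 0.204606) = 0.596546.
Expected differing sites = pL ≈ 0.596546 × 1074 = 640.690404 ≈ 641.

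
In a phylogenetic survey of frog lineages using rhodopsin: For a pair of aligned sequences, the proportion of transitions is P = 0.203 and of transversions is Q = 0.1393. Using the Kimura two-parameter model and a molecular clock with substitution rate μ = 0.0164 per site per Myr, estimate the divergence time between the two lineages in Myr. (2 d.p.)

14.50

Under the Kimura two-parameter model, d = −½ ln(1 − 2P − Q) − ¼ ln(1 − 2Q).
1 − 2P − Q = 0.4547, giving −½ ln(0.4547) = 0.394059.
1 − 2Q = 0.7214, giving −¼ ln(0.7214) = 0.081640.
d = 0.394059 + 0.081640 = 0.475699.
Under a molecular clock d = 2μt, so t = d/(2μ) = 0.475699 / (2 × 0.0164) = 14.50 Myr.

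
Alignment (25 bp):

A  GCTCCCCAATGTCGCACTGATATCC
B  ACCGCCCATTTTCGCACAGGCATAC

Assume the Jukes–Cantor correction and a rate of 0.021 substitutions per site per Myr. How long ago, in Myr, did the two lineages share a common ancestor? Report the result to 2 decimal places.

11.68

The sequences differ at 9 of 25 sites (1, 3, 4, 9, 11, 18, 20, 21, 24), so p = 9/25 = 0.36.
d = −(3/4) ln(1 − 4p/3) = −0.75 ln(1 − 0.48) = −0.75 ln(0.52)
  = −0.75 × (-0.653926) = 0.490445 substitutions/site.
Under a molecular clock d = 2μt, so t = d/(2μ) = 0.490445 / (2 × 0.021) = 11.68 Myr.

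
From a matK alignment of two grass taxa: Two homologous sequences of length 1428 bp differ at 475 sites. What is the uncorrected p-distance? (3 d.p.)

0.333

p = 475/1428 = 0.332633… ≈ 0.333 (to 3 d.p.).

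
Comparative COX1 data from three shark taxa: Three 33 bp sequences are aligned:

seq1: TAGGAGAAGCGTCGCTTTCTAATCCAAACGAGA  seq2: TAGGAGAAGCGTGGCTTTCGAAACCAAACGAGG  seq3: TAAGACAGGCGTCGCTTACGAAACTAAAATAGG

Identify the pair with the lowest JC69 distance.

seq1–seq2: 4/33 differ, p = 0.121, d = 0.132.
seq1–seq3: 10/33 differ, p = 0.303, d = 0.388.
seq2–seq3: 8/33 differ, p = 0.242, d = 0.293.
The smallest distance is between seq1 and seq2.

seq1 and seq2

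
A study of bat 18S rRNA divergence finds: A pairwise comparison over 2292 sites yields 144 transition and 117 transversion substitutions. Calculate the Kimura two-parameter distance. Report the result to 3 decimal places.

P = 144/2292 ≈ 0.062827 and Q = 117/2292 ≈ 0.051047.
Under the Kimura two-parameter model, d = −½ ln(1 − 2P − Q) − ¼ ln(1 − 2Q).
1 − 2P − Q = 0.823299, giving −½ ln(0.823299) = 0.097218.
1 − 2Q = 0.897906, giving −¼ ln(0.897906) = 0.026922.
d = 0.097218 + 0.026922 = 0.124140.

0.124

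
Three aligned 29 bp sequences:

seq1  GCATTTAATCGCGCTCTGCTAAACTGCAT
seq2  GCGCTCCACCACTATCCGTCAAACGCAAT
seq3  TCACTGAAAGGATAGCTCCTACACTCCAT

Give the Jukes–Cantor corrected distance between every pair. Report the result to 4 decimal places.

d(seq1,seq2) = 0.7739, d(seq1,seq3) = 0.6018, d(seq2,seq3) = 0.9978

seq1–seq2: 14/29 sites differ → p ≈ 0.482759, d = −0.75 ln(1 − 0.643679) = 0.773942 ≈ 0.7739.
seq1–seq3: 12/29 sites differ → p ≈ 0.413793, d = −0.75 ln(1 − 0.551724) = 0.601760 ≈ 0.6018.
seq2–seq3: 16/29 sites differ → p ≈ 0.551724, d = −0.75 ln(1 − 0.735632) = 0.997810 ≈ 0.9978.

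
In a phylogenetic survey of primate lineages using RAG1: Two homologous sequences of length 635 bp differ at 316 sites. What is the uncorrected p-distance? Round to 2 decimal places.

p = 316/635 = 0.497637… ≈ 0.50 (to 2 d.p.).

0.50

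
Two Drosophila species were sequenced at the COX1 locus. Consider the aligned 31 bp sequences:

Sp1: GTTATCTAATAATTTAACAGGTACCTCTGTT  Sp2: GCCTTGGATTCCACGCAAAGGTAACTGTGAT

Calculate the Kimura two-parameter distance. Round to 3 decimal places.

Of 31 sites, 3 differences are transitions and 13 are transversions, so P = 3/31 ≈ 0.096774 and Q = 13/31 ≈ 0.419355.
Under the Kimura two-parameter model, d = −½ ln(1 − 2P − Q) − ¼ ln(1 − 2Q).
1 − 2P − Q = 0.387097, giving −½ ln(0.387097) = 0.474540.
1 − 2Q = 0.16129, giving −¼ ln(0.16129) = 0.456138.
d = 0.474540 + 0.456138 = 0.930678.

0.931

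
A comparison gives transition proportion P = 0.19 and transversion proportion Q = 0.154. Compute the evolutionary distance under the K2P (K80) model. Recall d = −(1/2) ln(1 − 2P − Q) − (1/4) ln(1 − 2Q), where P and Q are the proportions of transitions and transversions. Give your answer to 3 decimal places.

0.474

Under the Kimura two-parameter model, d = −½ ln(1 − 2P − Q) − ¼ ln(1 − 2Q).
1 − 2P − Q = 0.466, giving −½ ln(0.466) = 0.381785.
1 − 2Q = 0.692, giving −¼ ln(0.692) = 0.092042.
d = 0.381785 + 0.092042 = 0.473827.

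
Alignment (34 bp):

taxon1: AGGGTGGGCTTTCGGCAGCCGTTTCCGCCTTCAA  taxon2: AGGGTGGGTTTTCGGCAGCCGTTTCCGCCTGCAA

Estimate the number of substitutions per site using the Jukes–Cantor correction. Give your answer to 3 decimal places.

The sequences differ at 2 of 34 sites (9, 31), so p = 2/34 ≈ 0.058824.
d = −(3/4) ln(1 − 4p/3) = −0.75 ln(1 − 0.078432) = −0.75 ln(0.921568)
  = −0.75 × (-0.081679) = 0.061259 substitutions/site.

0.061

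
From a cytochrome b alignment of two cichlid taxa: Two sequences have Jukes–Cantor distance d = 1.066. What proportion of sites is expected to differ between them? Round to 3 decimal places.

0.569

p = (3/4)(1 − e^(−4d/3)) = 0.75 × (1 − e^(-1.421333)) = 0.75 × (1 − 0.241392) = 0.568956.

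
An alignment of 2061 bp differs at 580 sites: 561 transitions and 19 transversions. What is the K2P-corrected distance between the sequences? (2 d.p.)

P = 561/2061 ≈ 0.272198 and Q = 19/2061 ≈ 0.009219.
Under the Kimura two-parameter model, d = −½ ln(1 − 2P − Q) − ¼ ln(1 − 2Q).
1 − 2P − Q = 0.446385, giving −½ ln(0.446385) = 0.403287.
1 − 2Q = 0.981562, giving −¼ ln(0.981562) = 0.004653.
d = 0.403287 + 0.004653 = 0.407940.

0.41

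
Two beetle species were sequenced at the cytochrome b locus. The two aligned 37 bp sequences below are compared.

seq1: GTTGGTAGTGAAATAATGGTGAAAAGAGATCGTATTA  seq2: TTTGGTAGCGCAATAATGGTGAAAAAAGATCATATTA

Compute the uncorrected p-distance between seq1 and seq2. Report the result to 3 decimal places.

The sequences differ at 5 of 37 positions (sites 1, 9, 11, 26, 32).
p = 5/37 = 0.135135… ≈ 0.135 (to 3 d.p.).

0.135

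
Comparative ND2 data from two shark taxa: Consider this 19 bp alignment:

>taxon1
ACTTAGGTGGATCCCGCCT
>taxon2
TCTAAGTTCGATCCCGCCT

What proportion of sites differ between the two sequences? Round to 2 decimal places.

The sequences differ at 4 of 19 positions (sites 1, 4, 7, 9).
p = 4/19 = 0.210526… ≈ 0.21 (to 2 d.p.).

0.21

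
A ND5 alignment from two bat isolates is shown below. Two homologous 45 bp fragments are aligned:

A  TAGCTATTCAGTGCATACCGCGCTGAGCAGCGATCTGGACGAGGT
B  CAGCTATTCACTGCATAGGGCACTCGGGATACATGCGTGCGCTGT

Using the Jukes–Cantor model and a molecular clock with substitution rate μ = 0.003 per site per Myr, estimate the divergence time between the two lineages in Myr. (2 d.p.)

The sequences differ at 17 of 45 sites, so p = 17/45 ≈ 0.377778.
d = −(3/4) ln(1 − 4p/3) = −0.75 ln(1 − 0.503704) = −0.75 ln(0.496296)
  = −0.75 × (-0.700583) = 0.525437 substitutions/site.
Under a molecular clock d = 2μt, so t = d/(2μ) = 0.525437 / (2 × 0.003) = 87.57 Myr.

87.57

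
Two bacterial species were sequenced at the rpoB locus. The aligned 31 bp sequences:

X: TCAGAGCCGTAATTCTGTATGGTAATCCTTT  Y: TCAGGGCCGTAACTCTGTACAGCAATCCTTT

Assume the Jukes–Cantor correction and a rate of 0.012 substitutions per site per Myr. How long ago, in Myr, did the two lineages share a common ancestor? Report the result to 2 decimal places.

7.57

The sequences differ at 5 of 31 sites (5, 13, 20, 21, 23), so p = 5/31 ≈ 0.16129.
d = −(3/4) ln(1 − 4p/3) = −0.75 ln(1 − 0.215053) = −0.75 ln(0.784947)
  = −0.75 × (-0.242139) = 0.181604 substitutions/site.
Under a molecular clock d = 2μt, so t = d/(2μ) = 0.181604 / (2 × 0.012) = 7.57 Myr.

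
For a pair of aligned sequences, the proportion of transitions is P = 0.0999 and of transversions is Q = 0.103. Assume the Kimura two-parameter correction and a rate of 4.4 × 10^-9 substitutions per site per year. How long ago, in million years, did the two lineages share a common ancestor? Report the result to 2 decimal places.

Under the Kimura two-parameter model, d = −½ ln(1 − 2P − Q) − ¼ ln(1 − 2Q).
1 − 2P − Q = 0.6972, giving −½ ln(0.6972) = 0.180341.
1 − 2Q = 0.794, giving −¼ ln(0.794) = 0.057668.
d = 0.180341 + 0.057668 = 0.238009.
Under a molecular clock d = 2μt, so t = d/(2μ) = 0.238009 / (2 × 4.4 × 10^-9) = 27.05 million years.

27.05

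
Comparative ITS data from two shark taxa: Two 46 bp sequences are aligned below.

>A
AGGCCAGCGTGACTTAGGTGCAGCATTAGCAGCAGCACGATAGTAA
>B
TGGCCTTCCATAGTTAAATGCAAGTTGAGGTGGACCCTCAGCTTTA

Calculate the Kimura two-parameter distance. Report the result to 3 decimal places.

Of 46 sites, 4 differences are transitions and 20 are transversions, so P = 4/46 ≈ 0.086957 and Q = 20/46 ≈ 0.434783.
Under the Kimura two-parameter model, d = −½ ln(1 − 2P − Q) − ¼ ln(1 − 2Q).
1 − 2P − Q = 0.391303, giving −½ ln(0.391303) = 0.469137.
1 − 2Q = 0.130434, giving −¼ ln(0.130434) = 0.509222.
d = 0.469137 + 0.509222 = 0.978359.

0.978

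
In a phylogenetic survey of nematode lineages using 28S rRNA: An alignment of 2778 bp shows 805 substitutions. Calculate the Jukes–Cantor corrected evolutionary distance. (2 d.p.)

0.37

p = 805/2778 ≈ 0.289777.
d = −(3/4) ln(1 − 4p/3) = −0.75 ln(1 − 0.386369) = −0.75 ln(0.613631)
  = −0.75 × (-0.488362) = 0.366272 substitutions/site.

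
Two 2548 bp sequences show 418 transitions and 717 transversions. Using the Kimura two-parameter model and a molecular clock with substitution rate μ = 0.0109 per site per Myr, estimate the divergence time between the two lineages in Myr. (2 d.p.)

31.05

P = 418/2548 ≈ 0.16405 and Q = 717/2548 ≈ 0.281397.
Under the Kimura two-parameter model, d = −½ ln(1 − 2P − Q) − ¼ ln(1 − 2Q).
1 − 2P − Q = 0.390503, giving −½ ln(0.390503) = 0.470160.
1 − 2Q = 0.437206, giving −¼ ln(0.437206) = 0.206838.
d = 0.470160 + 0.206838 = 0.676998.
Under a molecular clock d = 2μt, so t = d/(2μ) = 0.676998 / (2 × 0.0109) = 31.05 Myr.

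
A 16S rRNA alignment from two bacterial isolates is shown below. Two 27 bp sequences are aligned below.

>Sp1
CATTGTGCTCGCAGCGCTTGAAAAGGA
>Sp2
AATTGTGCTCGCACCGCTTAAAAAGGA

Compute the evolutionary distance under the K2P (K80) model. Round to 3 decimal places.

Of 27 sites, 1 differences are transitions and 2 are transversions, so P = 1/27 ≈ 0.037037 and Q = 2/27 ≈ 0.074074.
Under the Kimura two-parameter model, d = −½ ln(1 − 2P − Q) − ¼ ln(1 − 2Q).
1 − 2P − Q = 0.851852, giving −½ ln(0.851852) = 0.080171.
1 − 2Q = 0.851852, giving −¼ ln(0.851852) = 0.040086.
d = 0.080171 + 0.040086 = 0.120257.

0.120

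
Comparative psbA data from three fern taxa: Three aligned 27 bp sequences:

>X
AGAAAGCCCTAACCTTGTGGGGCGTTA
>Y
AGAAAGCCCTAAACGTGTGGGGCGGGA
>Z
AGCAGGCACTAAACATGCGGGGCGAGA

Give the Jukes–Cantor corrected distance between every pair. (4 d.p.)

X–Y: 4/27 sites differ → p ≈ 0.148148, d = −0.75 ln(1 − 0.197531) = 0.165047 ≈ 0.1650.
X–Z: 8/27 sites differ → p ≈ 0.296296, d = −0.75 ln(1 − 0.395061) = 0.376971 ≈ 0.3770.
Y–Z: 6/27 sites differ → p ≈ 0.222222, d = −0.75 ln(1 − 0.296296) = 0.263548 ≈ 0.2635.

d(X,Y) = 0.1650, d(X,Z) = 0.3770, d(Y,Z) = 0.2635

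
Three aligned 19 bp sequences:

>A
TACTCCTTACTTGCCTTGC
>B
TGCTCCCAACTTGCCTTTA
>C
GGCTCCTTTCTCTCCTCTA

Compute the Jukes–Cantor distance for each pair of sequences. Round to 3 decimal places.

A–B: 5/19 sites differ → p ≈ 0.263158, d = −0.75 ln(1 − 0.350877) = 0.324100 ≈ 0.324.
A–C: 8/19 sites differ → p ≈ 0.421053, d = −0.75 ln(1 − 0.561404) = 0.618132 ≈ 0.618.
B–C: 7/19 sites differ → p ≈ 0.368421, d = −0.75 ln(1 − 0.491228) = 0.506816 ≈ 0.507.

d(A,B) = 0.324, d(A,C) = 0.618, d(B,C) = 0.507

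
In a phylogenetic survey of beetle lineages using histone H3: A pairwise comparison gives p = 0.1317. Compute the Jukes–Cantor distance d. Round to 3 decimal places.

0.145

d = −(3/4) ln(1 − 4p/3) = −0.75 ln(1 − 0.1756) = −0.75 ln(0.8244)
  = −0.75 × (-0.193099) = 0.144824 substitutions/site.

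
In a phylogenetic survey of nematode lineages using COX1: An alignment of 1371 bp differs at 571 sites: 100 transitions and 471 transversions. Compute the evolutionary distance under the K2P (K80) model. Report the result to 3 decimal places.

0.627

P = 100/1371 ≈ 0.072939 and Q = 471/1371 ≈ 0.343545.
Under the Kimura two-parameter model, d = −½ ln(1 − 2P − Q) − ¼ ln(1 − 2Q).
1 − 2P − Q = 0.510577, giving −½ ln(0.510577) = 0.336107.
1 − 2Q = 0.31291, giving −¼ ln(0.31291) = 0.290460.
d = 0.336107 + 0.290460 = 0.626567.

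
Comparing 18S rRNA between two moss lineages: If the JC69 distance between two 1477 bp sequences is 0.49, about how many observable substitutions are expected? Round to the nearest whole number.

531

Invert JC69: p = (3/4)(1 − e^(−4d/3)) = 0.75 × (1 − e^(-0.653333)) = 0.75 × (1 − 0.520309) = 0.359768.
Expected differing sites = pL ≈ 0.359768 × 1477 = 531.377336 ≈ 531.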